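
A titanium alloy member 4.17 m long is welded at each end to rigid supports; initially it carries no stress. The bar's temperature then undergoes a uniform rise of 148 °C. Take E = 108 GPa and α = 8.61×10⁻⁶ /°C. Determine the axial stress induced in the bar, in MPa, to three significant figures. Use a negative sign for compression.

-138 MPa

Free thermal expansion αLΔT = 8.61e-6 · 4170 · 148 = 5.314 mm.
The walls impose strain ε = −(5.314)/4170 = -1.2743e-03; σ = Eε = 108000 · -1.2743e-03 = -137.6 MPa.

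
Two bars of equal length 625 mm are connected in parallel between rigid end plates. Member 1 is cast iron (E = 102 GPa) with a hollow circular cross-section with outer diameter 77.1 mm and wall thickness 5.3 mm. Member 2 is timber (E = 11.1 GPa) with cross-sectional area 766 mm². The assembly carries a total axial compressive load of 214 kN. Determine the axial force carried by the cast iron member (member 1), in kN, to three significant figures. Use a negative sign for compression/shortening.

A_1 = 1196 mm².
Equal strain + equilibrium ⇒ each member carries load in proportion to AE: A₁E₁ = 121900000 N, A₂E₂ = 8503000 N, ΣAE = 130400000 N.
F₁ = P·A₁E₁/ΣAE = -214000·121900000/130400000 = -200100 N.

-200 kN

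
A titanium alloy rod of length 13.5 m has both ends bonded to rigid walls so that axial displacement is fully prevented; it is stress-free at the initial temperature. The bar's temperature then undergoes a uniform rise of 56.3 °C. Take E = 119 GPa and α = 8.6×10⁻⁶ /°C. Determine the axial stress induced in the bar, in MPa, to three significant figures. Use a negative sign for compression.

Free thermal expansion αLΔT = 8.6e-6 · 13500 · 56.3 = 6.536 mm.
The walls impose strain ε = −(6.536)/13500 = -4.8418e-04; σ = Eε = 119000 · -4.8418e-04 = -57.62 MPa.

-57.6 MPa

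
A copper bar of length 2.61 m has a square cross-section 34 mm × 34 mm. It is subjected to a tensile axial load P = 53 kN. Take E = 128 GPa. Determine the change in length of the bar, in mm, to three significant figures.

0.935 mm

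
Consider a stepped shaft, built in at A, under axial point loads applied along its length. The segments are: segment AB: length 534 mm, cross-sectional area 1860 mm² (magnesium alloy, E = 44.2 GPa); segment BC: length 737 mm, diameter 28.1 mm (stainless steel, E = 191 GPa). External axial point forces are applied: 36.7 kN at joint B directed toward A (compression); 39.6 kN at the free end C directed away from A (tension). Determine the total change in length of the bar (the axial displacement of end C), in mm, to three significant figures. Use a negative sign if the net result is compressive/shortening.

0.265 mm

Internal axial forces (sectioning from the free end, tension +): N_BC = 39.6 kN, N_AB = 2.9 kN.
A_BC = 620.2 mm².
δ_AB = 2900·534/(1860·44200) = 0.01884 mm
δ_BC = 39600·737/(620.2·191000) = 0.2464 mm
δ = Σδ_i = 0.2652 mm.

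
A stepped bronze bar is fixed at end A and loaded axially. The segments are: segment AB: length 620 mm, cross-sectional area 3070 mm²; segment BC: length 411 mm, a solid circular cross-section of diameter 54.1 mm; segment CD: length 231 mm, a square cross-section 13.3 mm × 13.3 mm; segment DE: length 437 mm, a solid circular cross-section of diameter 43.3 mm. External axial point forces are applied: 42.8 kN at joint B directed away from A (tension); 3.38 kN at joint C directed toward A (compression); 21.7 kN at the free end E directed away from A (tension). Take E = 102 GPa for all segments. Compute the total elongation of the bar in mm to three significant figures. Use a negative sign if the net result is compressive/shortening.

0.494 mm

Internal axial forces (sectioning from the free end, tension +): N_DE = 21.7 kN, N_CD = 21.7 kN, N_BC = 18.32 kN, N_AB = 61.12 kN.
A_BC = 2299 mm².
A_CD = 176.9 mm².
A_DE = 1473 mm².
δ_AB = 61120·620/(3070·102000) = 0.121 mm
δ_BC = 18320·411/(2299·102000) = 0.03211 mm
δ_CD = 21700·231/(176.9·102000) = 0.2778 mm
δ_DE = 21700·437/(1473·102000) = 0.06314 mm
δ = Σδ_i = 0.4941 mm.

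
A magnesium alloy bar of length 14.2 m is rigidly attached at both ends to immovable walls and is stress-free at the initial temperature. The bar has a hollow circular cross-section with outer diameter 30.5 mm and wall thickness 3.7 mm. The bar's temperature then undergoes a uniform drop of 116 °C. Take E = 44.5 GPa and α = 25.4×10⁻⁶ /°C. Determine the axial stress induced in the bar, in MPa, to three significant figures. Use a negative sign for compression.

131 MPa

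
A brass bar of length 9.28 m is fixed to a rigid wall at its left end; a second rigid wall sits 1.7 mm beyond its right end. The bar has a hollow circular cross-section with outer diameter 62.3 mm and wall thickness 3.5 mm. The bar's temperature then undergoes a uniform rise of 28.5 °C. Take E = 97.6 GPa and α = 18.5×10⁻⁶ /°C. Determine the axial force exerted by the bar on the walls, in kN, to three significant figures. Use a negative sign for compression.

-21.7 kN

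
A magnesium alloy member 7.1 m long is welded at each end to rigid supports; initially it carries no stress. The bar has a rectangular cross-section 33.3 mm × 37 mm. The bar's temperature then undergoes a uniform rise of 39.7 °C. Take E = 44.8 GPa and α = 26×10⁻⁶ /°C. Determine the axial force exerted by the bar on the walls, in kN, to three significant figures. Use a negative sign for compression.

Free thermal expansion αLΔT = 26e-6 · 7100 · 39.7 = 7.329 mm.
The walls impose strain ε = −(7.329)/7100 = -1.0322e-03; σ = Eε = 44800 · -1.0322e-03 = -46.24 MPa.
Wall reaction R = σ·A = -46.24·1232 = -56980 N = -56.98 kN.

-57.0 kN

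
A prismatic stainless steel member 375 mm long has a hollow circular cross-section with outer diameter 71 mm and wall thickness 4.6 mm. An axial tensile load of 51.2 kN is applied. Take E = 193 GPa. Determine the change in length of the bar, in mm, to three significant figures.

0.104 mm

A = 959.6 mm².
δ_mech = NL/(AE) = 51200·375/(959.6·193000) = 0.1037 mm.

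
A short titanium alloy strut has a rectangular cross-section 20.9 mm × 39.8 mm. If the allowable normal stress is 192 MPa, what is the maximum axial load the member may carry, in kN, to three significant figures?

160 kN

A = 831.8 mm².
P_max = σ_allow · A = 192 · 831.8 = 159700 N = 159.7 kN.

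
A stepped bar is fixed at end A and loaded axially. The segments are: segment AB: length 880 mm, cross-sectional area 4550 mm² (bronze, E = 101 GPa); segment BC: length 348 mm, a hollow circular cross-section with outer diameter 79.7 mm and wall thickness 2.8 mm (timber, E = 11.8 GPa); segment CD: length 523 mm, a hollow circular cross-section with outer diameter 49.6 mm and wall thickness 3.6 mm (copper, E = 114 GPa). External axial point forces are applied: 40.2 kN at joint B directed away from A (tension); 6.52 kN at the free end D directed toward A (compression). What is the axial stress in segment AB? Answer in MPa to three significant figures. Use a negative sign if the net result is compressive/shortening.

Internal axial forces (sectioning from the free end, tension +): N_CD = -6.52 kN, N_BC = -6.52 kN, N_AB = 33.68 kN.
σ_AB = N_AB/A_AB = 33680/4550 = 7.402 MPa.

7.40 MPa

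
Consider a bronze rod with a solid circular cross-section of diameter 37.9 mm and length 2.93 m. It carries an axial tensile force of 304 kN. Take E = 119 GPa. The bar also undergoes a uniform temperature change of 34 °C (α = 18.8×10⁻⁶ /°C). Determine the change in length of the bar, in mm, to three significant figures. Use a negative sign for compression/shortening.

A = 1128 mm².
δ_mech = NL/(AE) = 304000·2930/(1128·119000) = 6.635 mm.
δ_thermal = αLΔT = 18.8e-6·2930·34 = 1.873 mm.
δ = δ_mech + δ_thermal = 8.508 mm.

8.51 mm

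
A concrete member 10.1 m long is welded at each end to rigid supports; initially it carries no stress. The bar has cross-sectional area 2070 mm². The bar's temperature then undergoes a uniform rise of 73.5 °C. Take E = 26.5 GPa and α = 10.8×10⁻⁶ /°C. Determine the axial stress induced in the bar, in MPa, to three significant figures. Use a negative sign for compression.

Free thermal expansion αLΔT = 10.8e-6 · 10100 · 73.5 = 8.017 mm.
The walls impose strain ε = −(8.017)/10100 = -7.9380e-04; σ = Eε = 26500 · -7.9380e-04 = -21.04 MPa.

-21.0 MPa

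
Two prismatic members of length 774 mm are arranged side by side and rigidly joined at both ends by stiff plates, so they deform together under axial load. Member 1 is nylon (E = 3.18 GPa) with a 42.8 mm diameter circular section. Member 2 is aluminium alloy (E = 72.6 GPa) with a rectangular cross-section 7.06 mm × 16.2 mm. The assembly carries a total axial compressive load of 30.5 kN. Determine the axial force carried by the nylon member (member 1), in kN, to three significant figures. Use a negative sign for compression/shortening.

-10.8 kN

A_1 = 1439 mm².
A_2 = 114.4 mm².
Equal strain + equilibrium ⇒ each member carries load in proportion to AE: A₁E₁ = 4575000 N, A₂E₂ = 8303000 N, ΣAE = 12880000 N.
F₁ = P·A₁E₁/ΣAE = -30500·4575000/12880000 = -10840 N.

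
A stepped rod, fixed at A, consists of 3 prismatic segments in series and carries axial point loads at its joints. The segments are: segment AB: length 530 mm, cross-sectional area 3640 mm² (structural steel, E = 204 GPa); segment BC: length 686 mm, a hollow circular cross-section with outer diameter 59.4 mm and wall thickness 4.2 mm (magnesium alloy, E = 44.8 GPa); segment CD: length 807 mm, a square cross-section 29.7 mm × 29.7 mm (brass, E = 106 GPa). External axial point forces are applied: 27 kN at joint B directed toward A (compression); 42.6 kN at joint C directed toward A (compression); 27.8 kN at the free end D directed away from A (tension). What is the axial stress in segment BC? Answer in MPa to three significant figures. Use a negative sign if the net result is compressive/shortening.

Internal axial forces (sectioning from the free end, tension +): N_CD = 27.8 kN, N_BC = -14.8 kN, N_AB = -41.8 kN.
A_BC = 728.3 mm².
σ_BC = N_BC/A_BC = -14800/728.3 = -20.32 MPa.

-20.3 MPa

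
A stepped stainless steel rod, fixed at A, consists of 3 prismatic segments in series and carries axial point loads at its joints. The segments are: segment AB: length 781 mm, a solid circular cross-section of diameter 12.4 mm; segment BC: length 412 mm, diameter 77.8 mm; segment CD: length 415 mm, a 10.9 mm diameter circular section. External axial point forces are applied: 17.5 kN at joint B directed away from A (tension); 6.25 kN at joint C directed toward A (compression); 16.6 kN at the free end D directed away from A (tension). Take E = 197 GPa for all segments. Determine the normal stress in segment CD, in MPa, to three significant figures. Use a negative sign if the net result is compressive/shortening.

Internal axial forces (sectioning from the free end, tension +): N_CD = 16.6 kN, N_BC = 10.35 kN, N_AB = 27.85 kN.
A_CD = 93.31 mm².
σ_CD = N_CD/A_CD = 16600/93.31 = 177.9 MPa.

178 MPa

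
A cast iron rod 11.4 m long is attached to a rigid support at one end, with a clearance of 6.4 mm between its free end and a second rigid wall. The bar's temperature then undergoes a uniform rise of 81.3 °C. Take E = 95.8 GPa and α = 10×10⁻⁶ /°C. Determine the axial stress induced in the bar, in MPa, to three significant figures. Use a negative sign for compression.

-24.1 MPa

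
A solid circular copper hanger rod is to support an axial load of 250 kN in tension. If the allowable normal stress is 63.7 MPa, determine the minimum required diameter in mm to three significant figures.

70.7 mm

Required area A ≥ P/σ_allow = 250000/63.7 = 3925 mm².
For a solid circular section, d ≥ √(4A/π) = 70.69 mm.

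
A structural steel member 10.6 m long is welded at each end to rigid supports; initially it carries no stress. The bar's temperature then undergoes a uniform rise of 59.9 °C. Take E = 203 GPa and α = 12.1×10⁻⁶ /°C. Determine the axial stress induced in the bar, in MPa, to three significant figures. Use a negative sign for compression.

Free thermal expansion αLΔT = 12.1e-6 · 10600 · 59.9 = 7.683 mm.
The walls impose strain ε = −(7.683)/10600 = -7.2479e-04; σ = Eε = 203000 · -7.2479e-04 = -147.1 MPa.

-147 MPa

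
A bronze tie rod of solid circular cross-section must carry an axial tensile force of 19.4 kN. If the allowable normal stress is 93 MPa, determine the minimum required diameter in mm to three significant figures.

16.3 mm

Required area A ≥ P/σ_allow = 19400/93 = 208.6 mm².
For a solid circular section, d ≥ √(4A/π) = 16.3 mm.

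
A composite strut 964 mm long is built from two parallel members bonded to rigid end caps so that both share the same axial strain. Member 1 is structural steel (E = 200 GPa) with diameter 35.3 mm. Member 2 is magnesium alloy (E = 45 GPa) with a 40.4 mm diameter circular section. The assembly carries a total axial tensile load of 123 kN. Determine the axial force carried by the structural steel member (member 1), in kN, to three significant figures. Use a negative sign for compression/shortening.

A_1 = 978.7 mm².
A_2 = 1282 mm².
Equal strain + equilibrium ⇒ each member carries load in proportion to AE: A₁E₁ = 195700000 N, A₂E₂ = 57690000 N, ΣAE = 253400000 N.
F₁ = P·A₁E₁/ΣAE = 123000·195700000/253400000 = 95000 N.

95.0 kN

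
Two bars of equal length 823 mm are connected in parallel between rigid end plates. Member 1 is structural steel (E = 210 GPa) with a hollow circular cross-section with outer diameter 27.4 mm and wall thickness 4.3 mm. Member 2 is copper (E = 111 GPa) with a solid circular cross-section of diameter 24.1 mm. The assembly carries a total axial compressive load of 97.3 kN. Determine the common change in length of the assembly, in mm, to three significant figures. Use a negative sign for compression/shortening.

-0.689 mm

A_1 = 312.1 mm².
A_2 = 456.2 mm².
Equal strain + equilibrium ⇒ each member carries load in proportion to AE: A₁E₁ = 65530000 N, A₂E₂ = 50630000 N, ΣAE = 116200000 N.
δ = PL/ΣAE = -97300·823/116200000 = -0.6893 mm.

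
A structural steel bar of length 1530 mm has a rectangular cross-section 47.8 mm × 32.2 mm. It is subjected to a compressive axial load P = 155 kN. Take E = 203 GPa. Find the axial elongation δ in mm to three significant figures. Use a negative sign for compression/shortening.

-0.759 mm

A = 1539 mm².
δ_mech = NL/(AE) = -155000·1530/(1539·203000) = -0.759 mm.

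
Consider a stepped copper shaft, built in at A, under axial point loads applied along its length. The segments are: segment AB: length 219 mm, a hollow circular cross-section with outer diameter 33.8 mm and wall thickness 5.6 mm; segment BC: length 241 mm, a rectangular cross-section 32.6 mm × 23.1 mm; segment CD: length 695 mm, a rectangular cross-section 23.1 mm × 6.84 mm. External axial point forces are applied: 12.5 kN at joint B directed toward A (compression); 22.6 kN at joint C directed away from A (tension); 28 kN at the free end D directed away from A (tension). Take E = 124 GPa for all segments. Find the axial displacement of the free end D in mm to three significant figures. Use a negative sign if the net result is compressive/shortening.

Internal axial forces (sectioning from the free end, tension +): N_CD = 28 kN, N_BC = 50.6 kN, N_AB = 38.1 kN.
A_AB = 496.1 mm².
A_BC = 753.1 mm².
A_CD = 158 mm².
δ_AB = 38100·219/(496.1·124000) = 0.1356 mm
δ_BC = 50600·241/(753.1·124000) = 0.1306 mm
δ_CD = 28000·695/(158·124000) = 0.9932 mm
δ = Σδ_i = 1.259 mm.

1.26 mm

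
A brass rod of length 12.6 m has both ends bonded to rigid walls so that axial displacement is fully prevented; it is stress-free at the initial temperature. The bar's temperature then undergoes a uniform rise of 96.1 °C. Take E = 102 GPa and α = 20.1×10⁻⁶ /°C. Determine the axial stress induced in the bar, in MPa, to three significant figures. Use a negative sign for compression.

-197 MPa

Free thermal expansion αLΔT = 20.1e-6 · 12600 · 96.1 = 24.34 mm.
The walls impose strain ε = −(24.34)/12600 = -1.9316e-03; σ = Eε = 102000 · -1.9316e-03 = -197 MPa.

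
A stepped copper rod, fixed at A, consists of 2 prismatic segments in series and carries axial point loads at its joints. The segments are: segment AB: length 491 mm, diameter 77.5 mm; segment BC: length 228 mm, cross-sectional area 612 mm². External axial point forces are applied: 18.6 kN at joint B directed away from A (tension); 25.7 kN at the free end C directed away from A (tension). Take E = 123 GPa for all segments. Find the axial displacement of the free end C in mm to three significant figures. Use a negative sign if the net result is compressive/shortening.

Internal axial forces (sectioning from the free end, tension +): N_BC = 25.7 kN, N_AB = 44.3 kN.
A_AB = 4717 mm².
δ_AB = 44300·491/(4717·123000) = 0.03749 mm
δ_BC = 25700·228/(612·123000) = 0.07784 mm
δ = Σδ_i = 0.1153 mm.

0.115 mm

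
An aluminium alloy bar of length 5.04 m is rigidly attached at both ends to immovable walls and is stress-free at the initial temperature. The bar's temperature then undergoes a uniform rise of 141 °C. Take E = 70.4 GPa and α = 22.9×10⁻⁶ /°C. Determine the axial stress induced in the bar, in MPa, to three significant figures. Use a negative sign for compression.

-227 MPa

Free thermal expansion αLΔT = 22.9e-6 · 5040 · 141 = 16.27 mm.
The walls impose strain ε = −(16.27)/5040 = -3.2289e-03; σ = Eε = 70400 · -3.2289e-03 = -227.3 MPa.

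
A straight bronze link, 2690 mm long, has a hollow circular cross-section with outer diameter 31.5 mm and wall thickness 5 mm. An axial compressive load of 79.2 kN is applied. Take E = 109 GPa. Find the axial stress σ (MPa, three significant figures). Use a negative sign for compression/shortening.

-190 MPa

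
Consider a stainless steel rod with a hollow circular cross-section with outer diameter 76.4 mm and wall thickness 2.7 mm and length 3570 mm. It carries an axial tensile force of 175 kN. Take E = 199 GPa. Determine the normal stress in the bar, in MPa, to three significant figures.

280 MPa

A = 625.1 mm².
σ = N/A = 175000/625.1 = 279.9 MPa.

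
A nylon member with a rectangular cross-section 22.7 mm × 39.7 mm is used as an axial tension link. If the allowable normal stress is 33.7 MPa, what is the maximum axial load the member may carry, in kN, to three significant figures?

A = 901.2 mm².
P_max = σ_allow · A = 33.7 · 901.2 = 30370 N = 30.37 kN.

30.4 kN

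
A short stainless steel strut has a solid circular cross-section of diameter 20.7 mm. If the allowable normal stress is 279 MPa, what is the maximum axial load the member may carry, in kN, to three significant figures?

A = 336.5 mm².
P_max = σ_allow · A = 279 · 336.5 = 93890 N = 93.89 kN.

93.9 kN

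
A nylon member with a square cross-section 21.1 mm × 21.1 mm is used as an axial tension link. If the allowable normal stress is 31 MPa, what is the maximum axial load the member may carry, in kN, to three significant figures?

13.8 kN

A = 445.2 mm².
P_max = σ_allow · A = 31 · 445.2 = 13800 N = 13.8 kN.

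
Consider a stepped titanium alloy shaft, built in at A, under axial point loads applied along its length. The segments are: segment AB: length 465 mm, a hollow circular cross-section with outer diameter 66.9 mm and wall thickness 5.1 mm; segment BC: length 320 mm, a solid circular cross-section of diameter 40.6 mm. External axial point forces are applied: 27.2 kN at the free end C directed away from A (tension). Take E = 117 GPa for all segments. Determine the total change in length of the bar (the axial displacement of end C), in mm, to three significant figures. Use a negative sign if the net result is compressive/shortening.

Internal axial forces (sectioning from the free end, tension +): N_BC = 27.2 kN, N_AB = 27.2 kN.
A_AB = 990.2 mm².
A_BC = 1295 mm².
δ_AB = 27200·465/(990.2·117000) = 0.1092 mm
δ_BC = 27200·320/(1295·117000) = 0.05746 mm
δ = Σδ_i = 0.1666 mm.

0.167 mm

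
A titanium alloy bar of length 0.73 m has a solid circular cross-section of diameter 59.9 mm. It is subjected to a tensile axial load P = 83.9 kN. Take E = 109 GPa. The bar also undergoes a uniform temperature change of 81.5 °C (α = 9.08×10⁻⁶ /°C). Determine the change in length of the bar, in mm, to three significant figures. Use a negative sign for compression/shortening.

0.740 mm

A = 2818 mm².
δ_mech = NL/(AE) = 83900·730/(2818·109000) = 0.1994 mm.
δ_thermal = αLΔT = 9.08e-6·730·81.5 = 0.5402 mm.
δ = δ_mech + δ_thermal = 0.7396 mm.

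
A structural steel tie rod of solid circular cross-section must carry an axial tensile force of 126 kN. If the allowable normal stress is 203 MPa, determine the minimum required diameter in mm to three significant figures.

28.1 mm

Required area A ≥ P/σ_allow = 126000/203 = 620.7 mm².
For a solid circular section, d ≥ √(4A/π) = 28.11 mm.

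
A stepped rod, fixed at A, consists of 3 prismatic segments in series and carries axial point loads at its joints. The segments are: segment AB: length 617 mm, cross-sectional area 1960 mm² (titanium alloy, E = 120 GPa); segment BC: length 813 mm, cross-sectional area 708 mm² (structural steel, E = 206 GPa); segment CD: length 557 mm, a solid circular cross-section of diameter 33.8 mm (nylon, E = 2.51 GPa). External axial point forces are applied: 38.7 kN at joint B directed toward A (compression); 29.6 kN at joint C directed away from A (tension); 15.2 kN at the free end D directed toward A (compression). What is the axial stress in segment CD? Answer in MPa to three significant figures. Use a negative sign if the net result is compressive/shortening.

-16.9 MPa

Internal axial forces (sectioning from the free end, tension +): N_CD = -15.2 kN, N_BC = 14.4 kN, N_AB = -24.3 kN.
A_CD = 897.3 mm².
σ_CD = N_CD/A_CD = -15200/897.3 = -16.94 MPa.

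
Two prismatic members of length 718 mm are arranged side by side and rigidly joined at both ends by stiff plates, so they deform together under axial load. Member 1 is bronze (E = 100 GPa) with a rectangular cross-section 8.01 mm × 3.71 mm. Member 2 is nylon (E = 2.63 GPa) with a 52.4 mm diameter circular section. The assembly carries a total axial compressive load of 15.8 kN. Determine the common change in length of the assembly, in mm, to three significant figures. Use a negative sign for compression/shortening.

A_1 = 29.72 mm².
A_2 = 2157 mm².
Equal strain + equilibrium ⇒ each member carries load in proportion to AE: A₁E₁ = 2972000 N, A₂E₂ = 5672000 N, ΣAE = 8643000 N.
δ = PL/ΣAE = -15800·718/8643000 = -1.313 mm.

-1.31 mm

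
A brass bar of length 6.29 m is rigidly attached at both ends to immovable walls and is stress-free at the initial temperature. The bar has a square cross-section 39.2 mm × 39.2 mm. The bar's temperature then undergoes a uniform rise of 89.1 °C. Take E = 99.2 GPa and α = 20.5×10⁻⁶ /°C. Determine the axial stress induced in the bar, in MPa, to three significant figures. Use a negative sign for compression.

Free thermal expansion αLΔT = 20.5e-6 · 6290 · 89.1 = 11.49 mm.
The walls impose strain ε = −(11.49)/6290 = -1.8266e-03; σ = Eε = 99200 · -1.8266e-03 = -181.2 MPa.

-181 MPa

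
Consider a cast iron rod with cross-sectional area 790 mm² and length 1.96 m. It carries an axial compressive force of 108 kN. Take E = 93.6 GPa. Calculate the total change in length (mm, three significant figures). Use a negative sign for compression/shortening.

δ_mech = NL/(AE) = -108000·1960/(790·93600) = -2.863 mm.

-2.86 mm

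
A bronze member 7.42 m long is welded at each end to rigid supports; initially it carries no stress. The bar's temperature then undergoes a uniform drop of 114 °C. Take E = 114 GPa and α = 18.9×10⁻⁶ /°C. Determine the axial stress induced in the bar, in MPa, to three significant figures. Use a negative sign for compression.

Free thermal expansion αLΔT = 18.9e-6 · 7420 · -114 = -15.99 mm.
The walls impose strain ε = −(-15.99)/7420 = 2.1546e-03; σ = Eε = 114000 · 2.1546e-03 = 245.6 MPa.

246 MPa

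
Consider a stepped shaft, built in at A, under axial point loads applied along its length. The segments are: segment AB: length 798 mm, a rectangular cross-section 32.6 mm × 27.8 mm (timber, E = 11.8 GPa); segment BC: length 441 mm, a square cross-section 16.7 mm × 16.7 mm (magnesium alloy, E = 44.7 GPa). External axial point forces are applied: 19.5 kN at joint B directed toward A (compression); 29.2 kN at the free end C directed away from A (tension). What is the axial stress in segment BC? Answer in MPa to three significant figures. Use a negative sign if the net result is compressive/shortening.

Internal axial forces (sectioning from the free end, tension +): N_BC = 29.2 kN, N_AB = 9.7 kN.
A_BC = 278.9 mm².
σ_BC = N_BC/A_BC = 29200/278.9 = 104.7 MPa.

105 MPa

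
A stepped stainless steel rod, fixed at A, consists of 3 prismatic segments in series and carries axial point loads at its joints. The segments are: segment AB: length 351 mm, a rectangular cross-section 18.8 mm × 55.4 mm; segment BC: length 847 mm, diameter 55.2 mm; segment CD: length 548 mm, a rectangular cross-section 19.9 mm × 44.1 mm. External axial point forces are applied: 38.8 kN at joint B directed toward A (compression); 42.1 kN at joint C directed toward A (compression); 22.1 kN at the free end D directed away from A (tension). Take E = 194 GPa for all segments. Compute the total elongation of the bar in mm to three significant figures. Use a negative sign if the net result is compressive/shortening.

-0.0675 mm

Internal axial forces (sectioning from the free end, tension +): N_CD = 22.1 kN, N_BC = -20 kN, N_AB = -58.8 kN.
A_AB = 1042 mm².
A_BC = 2393 mm².
A_CD = 877.6 mm².
δ_AB = -58800·351/(1042·194000) = -0.1021 mm
δ_BC = -20000·847/(2393·194000) = -0.03649 mm
δ_CD = 22100·548/(877.6·194000) = 0.07113 mm
δ = Σδ_i = -0.0675 mm.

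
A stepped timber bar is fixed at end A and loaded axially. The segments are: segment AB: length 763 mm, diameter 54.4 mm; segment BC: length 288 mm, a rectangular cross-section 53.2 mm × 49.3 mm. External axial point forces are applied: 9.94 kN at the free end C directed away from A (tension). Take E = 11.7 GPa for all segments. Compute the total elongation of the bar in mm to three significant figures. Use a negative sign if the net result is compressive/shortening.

0.372 mm

Internal axial forces (sectioning from the free end, tension +): N_BC = 9.94 kN, N_AB = 9.94 kN.
A_AB = 2324 mm².
A_BC = 2623 mm².
δ_AB = 9940·763/(2324·11700) = 0.2789 mm
δ_BC = 9940·288/(2623·11700) = 0.09329 mm
δ = Σδ_i = 0.3722 mm.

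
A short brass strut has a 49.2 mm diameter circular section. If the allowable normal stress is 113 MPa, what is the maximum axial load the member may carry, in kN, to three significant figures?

215 kN

A = 1901 mm².
P_max = σ_allow · A = 113 · 1901 = 214800 N = 214.8 kN.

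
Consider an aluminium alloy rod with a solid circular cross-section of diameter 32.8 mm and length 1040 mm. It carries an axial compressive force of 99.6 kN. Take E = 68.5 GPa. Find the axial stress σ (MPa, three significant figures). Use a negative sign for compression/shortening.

A = 845 mm².
σ = N/A = -99600/845 = -117.9 MPa.

-118 MPa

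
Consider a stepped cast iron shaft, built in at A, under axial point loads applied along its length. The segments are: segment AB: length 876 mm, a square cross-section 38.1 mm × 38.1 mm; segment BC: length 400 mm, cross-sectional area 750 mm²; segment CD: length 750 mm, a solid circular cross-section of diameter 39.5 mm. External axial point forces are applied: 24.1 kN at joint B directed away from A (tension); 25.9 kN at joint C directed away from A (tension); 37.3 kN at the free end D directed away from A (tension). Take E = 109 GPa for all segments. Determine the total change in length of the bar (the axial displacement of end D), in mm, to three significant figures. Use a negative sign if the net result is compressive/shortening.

1.00 mm

Internal axial forces (sectioning from the free end, tension +): N_CD = 37.3 kN, N_BC = 63.2 kN, N_AB = 87.3 kN.
A_AB = 1452 mm².
A_CD = 1225 mm².
δ_AB = 87300·876/(1452·109000) = 0.4833 mm
δ_BC = 63200·400/(750·109000) = 0.3092 mm
δ_CD = 37300·750/(1225·109000) = 0.2094 mm
δ = Σδ_i = 1.002 mm.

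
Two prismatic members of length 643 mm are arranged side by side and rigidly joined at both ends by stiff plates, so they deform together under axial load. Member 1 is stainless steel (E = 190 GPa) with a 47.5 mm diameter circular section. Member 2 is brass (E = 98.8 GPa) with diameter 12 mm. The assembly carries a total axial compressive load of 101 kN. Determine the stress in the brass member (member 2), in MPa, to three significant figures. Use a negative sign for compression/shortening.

A_1 = 1772 mm².
A_2 = 113.1 mm².
Equal strain + equilibrium ⇒ each member carries load in proportion to AE: A₁E₁ = 336700000 N, A₂E₂ = 11170000 N, ΣAE = 347900000 N.
σ₂ = P·E₂/ΣAE = -101000·98800/347900000 = -28.69 MPa.

-28.7 MPa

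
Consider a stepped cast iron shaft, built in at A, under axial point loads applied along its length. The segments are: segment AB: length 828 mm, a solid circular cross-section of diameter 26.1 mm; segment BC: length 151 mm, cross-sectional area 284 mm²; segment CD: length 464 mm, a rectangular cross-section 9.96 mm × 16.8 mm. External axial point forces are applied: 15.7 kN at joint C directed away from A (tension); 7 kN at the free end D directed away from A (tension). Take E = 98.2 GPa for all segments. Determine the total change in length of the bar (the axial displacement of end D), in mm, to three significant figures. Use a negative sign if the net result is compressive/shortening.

Internal axial forces (sectioning from the free end, tension +): N_CD = 7 kN, N_BC = 22.7 kN, N_AB = 22.7 kN.
A_AB = 535 mm².
A_CD = 167.3 mm².
δ_AB = 22700·828/(535·98200) = 0.3577 mm
δ_BC = 22700·151/(284·98200) = 0.1229 mm
δ_CD = 7000·464/(167.3·98200) = 0.1977 mm
δ = Σδ_i = 0.6783 mm.

0.678 mm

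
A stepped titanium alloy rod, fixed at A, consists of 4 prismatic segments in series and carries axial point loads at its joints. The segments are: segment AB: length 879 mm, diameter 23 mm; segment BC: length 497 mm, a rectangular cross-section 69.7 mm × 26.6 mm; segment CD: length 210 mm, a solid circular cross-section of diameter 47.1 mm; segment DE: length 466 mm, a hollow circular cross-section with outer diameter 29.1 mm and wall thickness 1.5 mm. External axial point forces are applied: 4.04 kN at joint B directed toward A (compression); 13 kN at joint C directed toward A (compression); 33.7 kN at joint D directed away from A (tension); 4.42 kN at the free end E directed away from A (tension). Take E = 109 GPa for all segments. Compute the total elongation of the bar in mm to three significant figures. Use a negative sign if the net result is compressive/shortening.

Internal axial forces (sectioning from the free end, tension +): N_DE = 4.42 kN, N_CD = 38.12 kN, N_BC = 25.12 kN, N_AB = 21.08 kN.
A_AB = 415.5 mm².
A_BC = 1854 mm².
A_CD = 1742 mm².
A_DE = 130.1 mm².
δ_AB = 21080·879/(415.5·109000) = 0.4092 mm
δ_BC = 25120·497/(1854·109000) = 0.06178 mm
δ_CD = 38120·210/(1742·109000) = 0.04215 mm
δ_DE = 4420·466/(130.1·109000) = 0.1453 mm
δ = Σδ_i = 0.6584 mm.

0.658 mm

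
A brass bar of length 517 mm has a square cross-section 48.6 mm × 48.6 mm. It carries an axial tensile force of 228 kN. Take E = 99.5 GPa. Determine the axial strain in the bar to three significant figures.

9.70e-04

A = 2362 mm².
σ = N/A = 96.53 MPa; ε = σ/E = 96.53/99500 = 9.702e-04.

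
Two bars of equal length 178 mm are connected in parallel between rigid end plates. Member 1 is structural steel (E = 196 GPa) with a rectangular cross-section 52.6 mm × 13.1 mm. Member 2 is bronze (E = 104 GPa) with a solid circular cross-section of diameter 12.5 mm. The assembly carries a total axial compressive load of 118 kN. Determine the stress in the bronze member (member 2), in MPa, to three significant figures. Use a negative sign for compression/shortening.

A_1 = 689.1 mm².
A_2 = 122.7 mm².
Equal strain + equilibrium ⇒ each member carries load in proportion to AE: A₁E₁ = 135100000 N, A₂E₂ = 12760000 N, ΣAE = 147800000 N.
σ₂ = P·E₂/ΣAE = -118000·104000/147800000 = -83.02 MPa.

-83.0 MPa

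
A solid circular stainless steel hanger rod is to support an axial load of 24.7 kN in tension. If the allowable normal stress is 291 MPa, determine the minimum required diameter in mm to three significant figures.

10.4 mm

Required area A ≥ P/σ_allow = 24700/291 = 84.88 mm².
For a solid circular section, d ≥ √(4A/π) = 10.4 mm.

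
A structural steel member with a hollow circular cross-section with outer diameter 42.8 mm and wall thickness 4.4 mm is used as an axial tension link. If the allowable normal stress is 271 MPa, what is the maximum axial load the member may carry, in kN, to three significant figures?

144 kN

A = 530.8 mm².
P_max = σ_allow · A = 271 · 530.8 = 143800 N = 143.8 kN.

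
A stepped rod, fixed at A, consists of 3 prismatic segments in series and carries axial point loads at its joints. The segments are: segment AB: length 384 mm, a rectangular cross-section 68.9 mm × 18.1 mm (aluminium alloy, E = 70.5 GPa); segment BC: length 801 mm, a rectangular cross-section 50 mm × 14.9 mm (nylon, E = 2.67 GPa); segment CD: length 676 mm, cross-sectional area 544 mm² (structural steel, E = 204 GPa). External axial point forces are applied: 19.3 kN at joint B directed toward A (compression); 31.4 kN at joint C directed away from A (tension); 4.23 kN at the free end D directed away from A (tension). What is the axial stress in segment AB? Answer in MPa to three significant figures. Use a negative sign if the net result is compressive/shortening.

13.1 MPa

Internal axial forces (sectioning from the free end, tension +): N_CD = 4.23 kN, N_BC = 35.63 kN, N_AB = 16.33 kN.
A_AB = 1247 mm².
σ_AB = N_AB/A_AB = 16330/1247 = 13.09 MPa.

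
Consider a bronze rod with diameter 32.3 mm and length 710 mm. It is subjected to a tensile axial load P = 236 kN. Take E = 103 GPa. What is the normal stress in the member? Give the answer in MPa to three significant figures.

288 MPa

A = 819.4 mm².
σ = N/A = 236000/819.4 = 288 MPa.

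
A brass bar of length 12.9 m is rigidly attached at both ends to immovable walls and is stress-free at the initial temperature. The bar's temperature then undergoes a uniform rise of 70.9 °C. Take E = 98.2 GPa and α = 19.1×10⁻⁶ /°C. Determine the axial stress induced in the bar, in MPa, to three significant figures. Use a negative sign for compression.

Free thermal expansion αLΔT = 19.1e-6 · 12900 · 70.9 = 17.47 mm.
The walls impose strain ε = −(17.47)/12900 = -1.3542e-03; σ = Eε = 98200 · -1.3542e-03 = -133 MPa.

-133 MPa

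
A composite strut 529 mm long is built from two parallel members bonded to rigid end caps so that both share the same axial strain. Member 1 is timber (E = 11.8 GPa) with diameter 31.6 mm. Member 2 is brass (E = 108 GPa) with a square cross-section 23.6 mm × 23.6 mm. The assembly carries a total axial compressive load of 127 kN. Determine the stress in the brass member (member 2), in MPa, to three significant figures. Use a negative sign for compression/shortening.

A_1 = 784.3 mm².
A_2 = 557 mm².
Equal strain + equilibrium ⇒ each member carries load in proportion to AE: A₁E₁ = 9254000 N, A₂E₂ = 60150000 N, ΣAE = 69410000 N.
σ₂ = P·E₂/ΣAE = -127000·108000/69410000 = -197.6 MPa.

-198 MPa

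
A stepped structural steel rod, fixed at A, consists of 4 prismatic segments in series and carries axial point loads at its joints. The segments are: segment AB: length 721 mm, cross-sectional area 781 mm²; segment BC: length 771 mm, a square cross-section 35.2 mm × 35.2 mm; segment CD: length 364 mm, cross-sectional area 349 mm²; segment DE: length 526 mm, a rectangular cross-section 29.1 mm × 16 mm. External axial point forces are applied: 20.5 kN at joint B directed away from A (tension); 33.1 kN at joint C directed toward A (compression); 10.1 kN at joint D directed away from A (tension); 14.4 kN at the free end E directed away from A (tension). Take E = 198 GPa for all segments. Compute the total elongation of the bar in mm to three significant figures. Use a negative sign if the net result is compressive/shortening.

0.240 mm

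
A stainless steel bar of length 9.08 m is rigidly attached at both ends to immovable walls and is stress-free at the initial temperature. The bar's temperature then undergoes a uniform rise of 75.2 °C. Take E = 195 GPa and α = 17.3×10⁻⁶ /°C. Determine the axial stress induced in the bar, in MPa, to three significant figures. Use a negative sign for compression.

Free thermal expansion αLΔT = 17.3e-6 · 9080 · 75.2 = 11.81 mm.
The walls impose strain ε = −(11.81)/9080 = -1.3010e-03; σ = Eε = 195000 · -1.3010e-03 = -253.7 MPa.

-254 MPa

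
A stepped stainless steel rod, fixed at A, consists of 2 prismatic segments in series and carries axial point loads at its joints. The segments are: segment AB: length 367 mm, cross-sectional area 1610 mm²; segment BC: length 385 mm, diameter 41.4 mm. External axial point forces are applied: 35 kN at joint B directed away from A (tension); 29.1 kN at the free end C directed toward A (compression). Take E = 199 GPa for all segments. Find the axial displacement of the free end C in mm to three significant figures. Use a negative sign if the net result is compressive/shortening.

Internal axial forces (sectioning from the free end, tension +): N_BC = -29.1 kN, N_AB = 5.9 kN.
A_BC = 1346 mm².
δ_AB = 5900·367/(1610·199000) = 0.006758 mm
δ_BC = -29100·385/(1346·199000) = -0.04182 mm
δ = Σδ_i = -0.03506 mm.

-0.0351 mm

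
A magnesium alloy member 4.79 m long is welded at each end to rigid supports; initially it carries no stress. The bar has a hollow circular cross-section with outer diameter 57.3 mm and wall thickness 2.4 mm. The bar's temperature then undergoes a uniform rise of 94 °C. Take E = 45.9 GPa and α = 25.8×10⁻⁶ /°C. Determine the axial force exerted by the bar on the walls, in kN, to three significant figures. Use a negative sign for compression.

Free thermal expansion αLΔT = 25.8e-6 · 4790 · 94 = 11.62 mm.
The walls impose strain ε = −(11.62)/4790 = -2.4252e-03; σ = Eε = 45900 · -2.4252e-03 = -111.3 MPa.
Wall reaction R = σ·A = -111.3·413.9 = -46080 N = -46.08 kN.

-46.1 kN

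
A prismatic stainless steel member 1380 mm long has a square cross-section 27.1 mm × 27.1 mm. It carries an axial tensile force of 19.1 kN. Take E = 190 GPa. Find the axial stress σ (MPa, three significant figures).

A = 734.4 mm².
σ = N/A = 19100/734.4 = 26.01 MPa.

26.0 MPa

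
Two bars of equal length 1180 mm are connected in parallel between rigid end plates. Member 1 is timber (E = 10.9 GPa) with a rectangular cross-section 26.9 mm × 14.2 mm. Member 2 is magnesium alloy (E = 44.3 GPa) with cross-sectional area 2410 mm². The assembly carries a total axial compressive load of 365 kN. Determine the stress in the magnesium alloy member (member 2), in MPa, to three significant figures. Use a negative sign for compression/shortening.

-146 MPa

A_1 = 382 mm².
Equal strain + equilibrium ⇒ each member carries load in proportion to AE: A₁E₁ = 4164000 N, A₂E₂ = 106800000 N, ΣAE = 110900000 N.
σ₂ = P·E₂/ΣAE = -365000·44300/110900000 = -145.8 MPa.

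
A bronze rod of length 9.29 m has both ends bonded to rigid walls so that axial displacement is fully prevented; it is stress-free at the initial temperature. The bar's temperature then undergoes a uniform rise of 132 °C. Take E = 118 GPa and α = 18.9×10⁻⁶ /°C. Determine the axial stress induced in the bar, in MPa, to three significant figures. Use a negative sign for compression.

-294 MPa

Free thermal expansion αLΔT = 18.9e-6 · 9290 · 132 = 23.18 mm.
The walls impose strain ε = −(23.18)/9290 = -2.4948e-03; σ = Eε = 118000 · -2.4948e-03 = -294.4 MPa.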